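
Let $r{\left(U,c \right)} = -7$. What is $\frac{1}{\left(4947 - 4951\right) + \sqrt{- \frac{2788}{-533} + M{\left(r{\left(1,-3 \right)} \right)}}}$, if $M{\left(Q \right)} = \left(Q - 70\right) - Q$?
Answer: $- \frac{26}{525} - \frac{i \sqrt{10946}}{1050} \approx -0.049524 - 0.099641 i$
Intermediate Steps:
$M{\left(Q \right)} = -70$ ($M{\left(Q \right)} = \left(-70 + Q\right) - Q = -70$)
$\frac{1}{\left(4947 - 4951\right) + \sqrt{- \frac{2788}{-533} + M{\left(r{\left(1,-3 \right)} \right)}}} = \frac{1}{\left(4947 - 4951\right) + \sqrt{- \frac{2788}{-533} - 70}} = \frac{1}{\left(4947 - 4951\right) + \sqrt{\left(-2788\right) \left(- \frac{1}{533}\right) - 70}} = \frac{1}{-4 + \sqrt{\frac{68}{13} - 70}} = \frac{1}{-4 + \sqrt{- \frac{842}{13}}} = \frac{1}{-4 + \frac{i \sqrt{10946}}{13}}$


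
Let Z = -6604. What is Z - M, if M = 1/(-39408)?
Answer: -260250431/39408 ≈ -6604.0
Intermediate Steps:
M = -1/39408 ≈ -2.5376e-5
Z - M = -6604 - 1*(-1/39408) = -6604 + 1/39408 = -260250431/39408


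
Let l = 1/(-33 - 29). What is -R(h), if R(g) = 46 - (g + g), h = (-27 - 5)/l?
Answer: 3922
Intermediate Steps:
l = -1/62 (l = 1/(-62) = -1/62 ≈ -0.016129)
h = 1984 (h = (-27 - 5)/(-1/62) = -32*(-62) = 1984)
R(g) = 46 - 2*g
-R(h) = -(46 - 2*1984) = -(46 - 3968) = -1*(-3922) = 3922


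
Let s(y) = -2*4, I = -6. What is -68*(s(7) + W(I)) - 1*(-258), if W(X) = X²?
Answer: -1646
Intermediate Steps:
s(y) = -8
-68*(s(7) + W(I)) - 1*(-258) = -68*(-8 + (-6)²) - 1*(-258) = -68*(-8 + 36) + 258 = -68*28 + 258 = -1904 + 258 = -1646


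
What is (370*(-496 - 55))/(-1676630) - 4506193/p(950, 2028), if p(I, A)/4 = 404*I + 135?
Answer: -724212705579/257486775620 ≈ -2.8126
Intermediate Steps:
p(I, A) = 540 + 1616*I (p(I, A) = 4*(404*I + 135) = 4*(135 + 404*I) = 540 + 1616*I)
(370*(-496 - 55))/(-1676630) - 4506193/p(950, 2028) = (370*(-496 - 55))/(-1676630) - 4506193/(540 + 1616*950) = (370*(-551))*(-1/1676630) - 4506193/(540 + 1535200) = -203870*(-1/1676630) - 4506193/1535740 = 20387/167663 - 4506193*1/1535740 = 20387/167663 - 4506193/1535740 = -724212705579/257486775620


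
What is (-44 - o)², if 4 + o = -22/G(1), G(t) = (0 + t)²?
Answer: 324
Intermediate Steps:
G(t) = t²
o = -26 (o = -4 - 22/(1²) = -4 - 22/1 = -4 - 22*1 = -4 - 22 = -26)
(-44 - o)² = (-44 - 1*(-26))² = (-44 + 26)² = (-18)² = 324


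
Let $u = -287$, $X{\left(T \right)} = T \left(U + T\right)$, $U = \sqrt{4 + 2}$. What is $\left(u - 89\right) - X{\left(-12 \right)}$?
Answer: $-520 + 12 \sqrt{6} \approx -490.61$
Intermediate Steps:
$U = \sqrt{6} \approx 2.4495$
$X{\left(T \right)} = T \left(T + \sqrt{6}\right)$ ($X{\left(T \right)} = T \left(\sqrt{6} + T\right) = T \left(T + \sqrt{6}\right)$)
$\left(u - 89\right) - X{\left(-12 \right)} = \left(-287 - 89\right) - - 12 \left(-12 + \sqrt{6}\right) = -376 - \left(144 - 12 \sqrt{6}\right) = -520 + 12 \sqrt{6}$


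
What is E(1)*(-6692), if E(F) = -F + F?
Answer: 0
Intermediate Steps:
E(F) = 0
E(1)*(-6692) = 0*(-6692) = 0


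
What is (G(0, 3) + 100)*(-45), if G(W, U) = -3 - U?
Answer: -4230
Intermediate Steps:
(G(0, 3) + 100)*(-45) = ((-3 - 1*3) + 100)*(-45) = ((-3 - 3) + 100)*(-45) = (-6 + 100)*(-45) = 94*(-45) = -4230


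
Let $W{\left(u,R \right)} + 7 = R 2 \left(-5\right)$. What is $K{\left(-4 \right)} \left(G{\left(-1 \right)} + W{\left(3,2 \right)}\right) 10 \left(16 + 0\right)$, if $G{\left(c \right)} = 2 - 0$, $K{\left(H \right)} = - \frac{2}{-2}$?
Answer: $-4000$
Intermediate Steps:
$K{\left(H \right)} = 1$ ($K{\left(H \right)} = \left(-2\right) \left(- \frac{1}{2}\right) = 1$)
$W{\left(u,R \right)} = -7 - 10 R$ ($W{\left(u,R \right)} = -7 + R 2 \left(-5\right) = -7 + 2 R \left(-5\right) = -7 - 10 R$)
$G{\left(c \right)} = 2$ ($G{\left(c \right)} = 2 + 0 = 2$)
$K{\left(-4 \right)} \left(G{\left(-1 \right)} + W{\left(3,2 \right)}\right) 10 \left(16 + 0\right) = 1 \left(2 - 27\right) 10 \left(16 + 0\right) = 1 \left(2 - 27\right) 10 \cdot 16 = 1 \left(2 - 27\right) 160 = 1 \left(-25\right) 160 = \left(-25\right) 160 = -4000$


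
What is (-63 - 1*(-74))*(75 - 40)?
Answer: 385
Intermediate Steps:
(-63 - 1*(-74))*(75 - 40) = (-63 + 74)*35 = 11*35 = 385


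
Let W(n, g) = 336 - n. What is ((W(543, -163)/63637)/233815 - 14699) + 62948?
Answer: 717910629443388/14879285155 ≈ 48249.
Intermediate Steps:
((W(543, -163)/63637)/233815 - 14699) + 62948 = (((336 - 1*543)/63637)/233815 - 14699) + 62948 = (((336 - 543)*(1/63637))*(1/233815) - 14699) + 62948 = (-207*1/63637*(1/233815) - 14699) + 62948 = (-207/63637*1/233815 - 14699) + 62948 = (-207/14879285155 - 14699) + 62948 = -218710612493552/14879285155 + 62948 = 717910629443388/14879285155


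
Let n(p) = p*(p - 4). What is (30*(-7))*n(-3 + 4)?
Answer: 630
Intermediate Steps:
n(p) = p*(-4 + p)
(30*(-7))*n(-3 + 4) = (30*(-7))*((-3 + 4)*(-4 + (-3 + 4))) = -210*(-4 + 1) = -210*(-3) = 630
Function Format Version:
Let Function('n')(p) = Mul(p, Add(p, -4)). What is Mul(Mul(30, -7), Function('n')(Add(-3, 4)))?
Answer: 630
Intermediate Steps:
Function('n')(p) = Mul(p, Add(-4, p))
Mul(Mul(30, -7), Function('n')(Add(-3, 4))) = Mul(Mul(30, -7), Mul(Add(-3, 4), Add(-4, Add(-3, 4)))) = Mul(-210, Mul(1, Add(-4, 1))) = Mul(-210, Mul(1, -3)) = Mul(-210, -3) = 630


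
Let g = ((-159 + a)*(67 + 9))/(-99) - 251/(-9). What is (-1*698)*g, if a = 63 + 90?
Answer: -2245466/99 ≈ -22681.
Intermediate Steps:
a = 153
g = 3217/99 (g = ((-159 + 153)*(67 + 9))/(-99) - 251/(-9) = -6*76*(-1/99) - 251*(-1/9) = -456*(-1/99) + 251/9 = 152/33 + 251/9 = 3217/99 ≈ 32.495)
(-1*698)*g = -1*698*(3217/99) = -698*3217/99 = -2245466/99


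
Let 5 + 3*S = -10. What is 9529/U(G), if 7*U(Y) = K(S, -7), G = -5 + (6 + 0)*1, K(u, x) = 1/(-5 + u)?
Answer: -667030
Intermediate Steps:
S = -5 (S = -5/3 + (⅓)*(-10) = -5/3 - 10/3 = -5)
G = 1 (G = -5 + 6*1 = -5 + 6 = 1)
U(Y) = -1/70 (U(Y) = 1/(7*(-5 - 5)) = (⅐)/(-10) = (⅐)*(-⅒) = -1/70)
9529/U(G) = 9529/(-1/70) = 9529*(-70) = -667030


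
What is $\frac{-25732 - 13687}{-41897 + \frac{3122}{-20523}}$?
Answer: $\frac{808996137}{859855253} \approx 0.94085$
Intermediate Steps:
$\frac{-25732 - 13687}{-41897 + \frac{3122}{-20523}} = - \frac{39419}{-41897 + 3122 \left(- \frac{1}{20523}\right)} = - \frac{39419}{-41897 - \frac{3122}{20523}} = - \frac{39419}{- \frac{859855253}{20523}} = \left(-39419\right) \left(- \frac{20523}{859855253}\right) = \frac{808996137}{859855253}$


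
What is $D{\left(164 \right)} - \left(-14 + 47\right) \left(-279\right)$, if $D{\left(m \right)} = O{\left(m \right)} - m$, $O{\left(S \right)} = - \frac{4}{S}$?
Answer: $\frac{370762}{41} \approx 9043.0$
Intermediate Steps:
$D{\left(m \right)} = - m - \frac{4}{m}$ ($D{\left(m \right)} = - \frac{4}{m} - m = - m - \frac{4}{m}$)
$D{\left(164 \right)} - \left(-14 + 47\right) \left(-279\right) = \left(\left(-1\right) 164 - \frac{4}{164}\right) - \left(-14 + 47\right) \left(-279\right) = \left(-164 - \frac{1}{41}\right) - 33 \left(-279\right) = \left(-164 - \frac{1}{41}\right) - -9207 = - \frac{6725}{41} + 9207 = \frac{370762}{41}$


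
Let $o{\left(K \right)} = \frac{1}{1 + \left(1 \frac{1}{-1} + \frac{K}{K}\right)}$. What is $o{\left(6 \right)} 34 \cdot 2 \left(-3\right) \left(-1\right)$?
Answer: $204$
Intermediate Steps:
$o{\left(K \right)} = 1$ ($o{\left(K \right)} = \frac{1}{1 + \left(1 \left(-1\right) + 1\right)} = \frac{1}{1 + \left(-1 + 1\right)} = \frac{1}{1 + 0} = 1^{-1} = 1$)
$o{\left(6 \right)} 34 \cdot 2 \left(-3\right) \left(-1\right) = 1 \cdot 34 \cdot 2 \left(-3\right) \left(-1\right) = 34 \left(\left(-6\right) \left(-1\right)\right) = 34 \cdot 6 = 204$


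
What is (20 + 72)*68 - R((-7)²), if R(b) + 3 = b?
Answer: 6210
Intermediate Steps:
R(b) = -3 + b
(20 + 72)*68 - R((-7)²) = (20 + 72)*68 - (-3 + (-7)²) = 92*68 - (-3 + 49) = 6256 - 1*46 = 6256 - 46 = 6210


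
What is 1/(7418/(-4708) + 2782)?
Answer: 2354/6545119 ≈ 0.00035966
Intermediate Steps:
1/(7418/(-4708) + 2782) = 1/(7418*(-1/4708) + 2782) = 1/(-3709/2354 + 2782) = 1/(6545119/2354) = 2354/6545119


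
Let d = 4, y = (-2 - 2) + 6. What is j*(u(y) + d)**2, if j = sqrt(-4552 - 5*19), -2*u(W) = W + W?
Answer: 4*I*sqrt(4647) ≈ 272.68*I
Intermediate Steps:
y = 2 (y = -4 + 6 = 2)
u(W) = -W (u(W) = -(W + W)/2 = -W)
j = I*sqrt(4647) (j = sqrt(-4552 - 95) = sqrt(-4647) = I*sqrt(4647) ≈ 68.169*I)
j*(u(y) + d)**2 = (I*sqrt(4647))*(-1*2 + 4)**2 = (I*sqrt(4647))*(-2 + 4)**2 = (I*sqrt(4647))*2**2 = (I*sqrt(4647))*4 = 4*I*sqrt(4647)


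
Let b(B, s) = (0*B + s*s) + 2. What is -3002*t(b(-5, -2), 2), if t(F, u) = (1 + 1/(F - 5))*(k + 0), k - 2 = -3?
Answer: 6004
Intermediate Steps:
k = -1 (k = 2 - 3 = -1)
b(B, s) = 2 + s² (b(B, s) = (0 + s²) + 2 = s² + 2 = 2 + s²)
t(F, u) = -1 - 1/(-5 + F) (t(F, u) = (1 + 1/(F - 5))*(-1 + 0) = (1 + 1/(-5 + F))*(-1) = -1 - 1/(-5 + F))
-3002*t(b(-5, -2), 2) = -3002*(4 - (2 + (-2)²))/(-5 + (2 + (-2)²)) = -3002*(4 - (2 + 4))/(-5 + (2 + 4)) = -3002*(4 - 1*6)/(-5 + 6) = -3002*(4 - 6)/1 = -3002*(-2) = 6004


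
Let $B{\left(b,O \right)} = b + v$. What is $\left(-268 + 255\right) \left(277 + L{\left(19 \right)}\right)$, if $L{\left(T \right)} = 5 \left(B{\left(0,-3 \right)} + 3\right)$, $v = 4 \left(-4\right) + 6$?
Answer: $-3146$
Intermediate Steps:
$v = -10$ ($v = -16 + 6 = -10$)
$B{\left(b,O \right)} = -10 + b$ ($B{\left(b,O \right)} = b - 10 = -10 + b$)
$L{\left(T \right)} = -35$ ($L{\left(T \right)} = 5 \left(\left(-10 + 0\right) + 3\right) = 5 \left(-10 + 3\right) = 5 \left(-7\right) = -35$)
$\left(-268 + 255\right) \left(277 + L{\left(19 \right)}\right) = \left(-268 + 255\right) \left(277 - 35\right) = \left(-13\right) 242 = -3146$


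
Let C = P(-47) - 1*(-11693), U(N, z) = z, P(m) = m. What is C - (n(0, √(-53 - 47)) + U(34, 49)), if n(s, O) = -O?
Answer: 11597 + 10*I ≈ 11597.0 + 10.0*I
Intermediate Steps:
C = 11646 (C = -47 - 1*(-11693) = -47 + 11693 = 11646)
C - (n(0, √(-53 - 47)) + U(34, 49)) = 11646 - (-√(-53 - 47) + 49) = 11646 - (-√(-100) + 49) = 11646 - (-10*I + 49) = 11646 - (49 - 10*I) = 11646 + (-49 + 10*I) = 11597 + 10*I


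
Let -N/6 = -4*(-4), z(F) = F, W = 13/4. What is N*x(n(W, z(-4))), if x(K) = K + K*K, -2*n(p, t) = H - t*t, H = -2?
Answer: -8640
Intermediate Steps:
W = 13/4 (W = 13*(¼) = 13/4 ≈ 3.2500)
n(p, t) = 1 + t²/2 (n(p, t) = -(-2 - t*t)/2 = -(-2 - t²)/2 = 1 + t²/2)
N = -96 (N = -(-24)*(-4) = -6*16 = -96)
x(K) = K + K²
N*x(n(W, z(-4))) = -96*(1 + (½)*(-4)²)*(1 + (1 + (½)*(-4)²)) = -96*(1 + (½)*16)*(1 + (1 + (½)*16)) = -96*(1 + 8)*(1 + (1 + 8)) = -864*(1 + 9) = -864*10 = -96*90 = -8640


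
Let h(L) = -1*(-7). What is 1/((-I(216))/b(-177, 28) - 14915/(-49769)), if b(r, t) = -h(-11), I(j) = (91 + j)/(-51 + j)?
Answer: 366135/207044 ≈ 1.7684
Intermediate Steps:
h(L) = 7
I(j) = (91 + j)/(-51 + j)
b(r, t) = -7 (b(r, t) = -1*7 = -7)
1/((-I(216))/b(-177, 28) - 14915/(-49769)) = 1/(-(91 + 216)/(-51 + 216)/(-7) - 14915/(-49769)) = 1/(-307/165*(-⅐) - 14915*(-1/49769)) = 1/(-307/165*(-⅐) + 95/317) = 1/(307/1155 + 95/317) = 1/(207044/366135) = 366135/207044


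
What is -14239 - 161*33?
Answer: -19552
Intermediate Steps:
-14239 - 161*33 = -14239 - 5313 = -19552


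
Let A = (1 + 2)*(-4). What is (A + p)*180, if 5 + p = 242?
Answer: 40500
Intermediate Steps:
p = 237 (p = -5 + 242 = 237)
A = -12 (A = 3*(-4) = -12)
(A + p)*180 = (-12 + 237)*180 = 225*180 = 40500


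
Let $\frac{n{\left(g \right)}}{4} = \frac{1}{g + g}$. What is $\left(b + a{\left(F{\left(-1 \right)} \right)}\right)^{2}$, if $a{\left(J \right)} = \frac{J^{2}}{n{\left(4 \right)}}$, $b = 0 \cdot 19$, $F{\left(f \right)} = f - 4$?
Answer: $2500$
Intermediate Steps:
$n{\left(g \right)} = \frac{2}{g}$ ($n{\left(g \right)} = \frac{4}{g + g} = \frac{4}{2 g} = 4 \frac{1}{2 g} = \frac{2}{g}$)
$F{\left(f \right)} = -4 + f$ ($F{\left(f \right)} = f - 4 = -4 + f$)
$b = 0$
$a{\left(J \right)} = 2 J^{2}$ ($a{\left(J \right)} = \frac{J^{2}}{2 \cdot \frac{1}{4}} = J^{2} \frac{1}{\frac{1}{2}} = J^{2} \cdot 2 = 2 J^{2}$)
$\left(b + a{\left(F{\left(-1 \right)} \right)}\right)^{2} = \left(0 + 2 \left(-4 - 1\right)^{2}\right)^{2} = \left(0 + 2 \left(-5\right)^{2}\right)^{2} = \left(0 + 2 \cdot 25\right)^{2} = \left(0 + 50\right)^{2} = 50^{2} = 2500$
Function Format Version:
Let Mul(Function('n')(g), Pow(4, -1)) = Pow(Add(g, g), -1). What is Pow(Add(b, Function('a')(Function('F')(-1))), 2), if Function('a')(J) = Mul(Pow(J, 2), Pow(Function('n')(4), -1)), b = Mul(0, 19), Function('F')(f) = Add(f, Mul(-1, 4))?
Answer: 2500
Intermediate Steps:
Function('n')(g) = Mul(2, Pow(g, -1)) (Function('n')(g) = Mul(4, Pow(Add(g, g), -1)) = Mul(4, Pow(Mul(2, g), -1)) = Mul(4, Mul(Rational(1, 2), Pow(g, -1))) = Mul(2, Pow(g, -1)))
Function('F')(f) = Add(-4, f) (Function('F')(f) = Add(f, -4) = Add(-4, f))
b = 0
Function('a')(J) = Mul(2, Pow(J, 2)) (Function('a')(J) = Mul(Pow(J, 2), Pow(Mul(2, Pow(4, -1)), -1)) = Mul(Pow(J, 2), Pow(Mul(2, Rational(1, 4)), -1)) = Mul(Pow(J, 2), Pow(Rational(1, 2), -1)) = Mul(Pow(J, 2), 2) = Mul(2, Pow(J, 2)))
Pow(Add(b, Function('a')(Function('F')(-1))), 2) = Pow(Add(0, Mul(2, Pow(Add(-4, -1), 2))), 2) = Pow(Add(0, Mul(2, Pow(-5, 2))), 2) = Pow(Add(0, Mul(2, 25)), 2) = Pow(Add(0, 50), 2) = Pow(50, 2) = 2500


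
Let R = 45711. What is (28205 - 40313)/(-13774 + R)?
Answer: -12108/31937 ≈ -0.37912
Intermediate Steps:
(28205 - 40313)/(-13774 + R) = (28205 - 40313)/(-13774 + 45711) = -12108/31937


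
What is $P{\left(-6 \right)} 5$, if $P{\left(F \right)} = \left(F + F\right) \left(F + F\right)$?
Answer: $720$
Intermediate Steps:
$P{\left(F \right)} = 4 F^{2}$ ($P{\left(F \right)} = 2 F 2 F = 4 F^{2}$)
$P{\left(-6 \right)} 5 = 4 \left(-6\right)^{2} \cdot 5 = 4 \cdot 36 \cdot 5 = 144 \cdot 5 = 720$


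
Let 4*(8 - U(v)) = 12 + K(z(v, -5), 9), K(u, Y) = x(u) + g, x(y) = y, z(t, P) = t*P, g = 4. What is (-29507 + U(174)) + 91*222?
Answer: -18167/2 ≈ -9083.5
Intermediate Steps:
z(t, P) = P*t
K(u, Y) = 4 + u (K(u, Y) = u + 4 = 4 + u)
U(v) = 4 + 5*v/4 (U(v) = 8 - (12 + (4 - 5*v))/4 = 8 - (16 - 5*v)/4 = 8 + (-4 + 5*v/4) = 4 + 5*v/4)
(-29507 + U(174)) + 91*222 = (-29507 + (4 + (5/4)*174)) + 91*222 = (-29507 + (4 + 435/2)) + 20202 = (-29507 + 443/2) + 20202 = -58571/2 + 20202 = -18167/2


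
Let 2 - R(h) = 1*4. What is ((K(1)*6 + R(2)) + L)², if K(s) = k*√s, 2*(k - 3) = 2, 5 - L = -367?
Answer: 155236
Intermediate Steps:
L = 372 (L = 5 - 1*(-367) = 5 + 367 = 372)
k = 4 (k = 3 + (½)*2 = 3 + 1 = 4)
R(h) = -2 (R(h) = 2 - 4 = -2)
K(s) = 4*√s
((K(1)*6 + R(2)) + L)² = (((4*√1)*6 - 2) + 372)² = (((4*1)*6 - 2) + 372)² = ((4*6 - 2) + 372)² = ((24 - 2) + 372)² = (22 + 372)² = 394² = 155236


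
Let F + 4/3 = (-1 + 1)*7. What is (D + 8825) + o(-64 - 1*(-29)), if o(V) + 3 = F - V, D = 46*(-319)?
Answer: -17455/3 ≈ -5818.3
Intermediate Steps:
D = -14674
F = -4/3 (F = -4/3 + (-1 + 1)*7 = -4/3 + 0*7 = -4/3 + 0 = -4/3 ≈ -1.3333)
o(V) = -13/3 - V (o(V) = -3 + (-4/3 - V) = -13/3 - V)
(D + 8825) + o(-64 - 1*(-29)) = (-14674 + 8825) + (-13/3 - (-64 - 1*(-29))) = -5849 + (-13/3 - (-64 + 29)) = -5849 + (-13/3 - 1*(-35)) = -5849 + (-13/3 + 35) = -5849 + 92/3 = -17455/3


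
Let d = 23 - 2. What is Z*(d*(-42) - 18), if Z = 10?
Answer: -9000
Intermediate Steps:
d = 21
Z*(d*(-42) - 18) = 10*(21*(-42) - 18) = 10*(-882 - 18) = 10*(-900) = -9000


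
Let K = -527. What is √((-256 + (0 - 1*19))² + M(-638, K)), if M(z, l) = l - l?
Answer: 275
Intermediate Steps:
M(z, l) = 0
√((-256 + (0 - 1*19))² + M(-638, K)) = √((-256 + (0 - 1*19))² + 0) = √((-256 + (0 - 19))² + 0) = √((-256 - 19)² + 0) = √((-275)² + 0) = √(75625 + 0) = √75625 = 275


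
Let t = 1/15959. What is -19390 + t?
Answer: -309445009/15959 ≈ -19390.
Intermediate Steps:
t = 1/15959 ≈ 6.2661e-5
-19390 + t = -19390 + 1/15959 = -309445009/15959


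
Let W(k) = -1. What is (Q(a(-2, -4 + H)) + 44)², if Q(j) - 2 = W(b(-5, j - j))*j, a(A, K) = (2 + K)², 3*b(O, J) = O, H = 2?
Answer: 2116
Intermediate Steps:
b(O, J) = O/3
Q(j) = 2 - j
(Q(a(-2, -4 + H)) + 44)² = ((2 - (2 + (-4 + 2))²) + 44)² = ((2 - (2 - 2)²) + 44)² = ((2 - 1*0²) + 44)² = ((2 - 1*0) + 44)² = ((2 + 0) + 44)² = (2 + 44)² = 46² = 2116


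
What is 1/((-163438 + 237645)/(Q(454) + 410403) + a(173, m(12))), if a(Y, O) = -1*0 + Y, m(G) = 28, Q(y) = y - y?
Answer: 58629/10153418 ≈ 0.0057743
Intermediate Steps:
Q(y) = 0
a(Y, O) = Y (a(Y, O) = 0 + Y = Y)
1/((-163438 + 237645)/(Q(454) + 410403) + a(173, m(12))) = 1/((-163438 + 237645)/(0 + 410403) + 173) = 1/(74207/410403 + 173) = 1/(74207*(1/410403) + 173) = 1/(10601/58629 + 173) = 1/(10153418/58629) = 58629/10153418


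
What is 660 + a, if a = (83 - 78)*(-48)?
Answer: 420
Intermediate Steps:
a = -240 (a = 5*(-48) = -240)
660 + a = 660 - 240 = 420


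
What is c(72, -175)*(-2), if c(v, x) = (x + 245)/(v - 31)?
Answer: -140/41 ≈ -3.4146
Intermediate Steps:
c(v, x) = (245 + x)/(-31 + v)
c(72, -175)*(-2) = ((245 - 175)/(-31 + 72))*(-2) = (70/41)*(-2) = -140/41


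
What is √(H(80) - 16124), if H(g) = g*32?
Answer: 2*I*√3391 ≈ 116.46*I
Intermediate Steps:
H(g) = 32*g
√(H(80) - 16124) = √(32*80 - 16124) = √(2560 - 16124) = √(-13564) = 2*I*√3391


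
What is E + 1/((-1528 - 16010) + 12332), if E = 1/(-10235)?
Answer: -15441/53283410 ≈ -0.00028979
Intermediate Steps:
E = -1/10235 ≈ -9.7704e-5
E + 1/((-1528 - 16010) + 12332) = -1/10235 + 1/((-1528 - 16010) + 12332) = -1/10235 + 1/(-17538 + 12332) = -1/10235 + 1/(-5206) = -1/10235 - 1/5206 = -15441/53283410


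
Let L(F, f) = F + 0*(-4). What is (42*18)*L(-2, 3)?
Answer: -1512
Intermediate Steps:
L(F, f) = F (L(F, f) = F + 0 = F)
(42*18)*L(-2, 3) = (42*18)*(-2) = 756*(-2) = -1512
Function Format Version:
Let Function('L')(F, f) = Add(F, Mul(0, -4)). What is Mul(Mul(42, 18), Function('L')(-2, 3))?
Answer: -1512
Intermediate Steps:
Function('L')(F, f) = F (Function('L')(F, f) = Add(F, 0) = F)
Mul(Mul(42, 18), Function('L')(-2, 3)) = Mul(Mul(42, 18), -2) = Mul(756, -2) = -1512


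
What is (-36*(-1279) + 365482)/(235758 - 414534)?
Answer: -205763/89388 ≈ -2.3019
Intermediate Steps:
(-36*(-1279) + 365482)/(235758 - 414534) = (46044 + 365482)/(-178776) = 411526*(-1/178776) = -205763/89388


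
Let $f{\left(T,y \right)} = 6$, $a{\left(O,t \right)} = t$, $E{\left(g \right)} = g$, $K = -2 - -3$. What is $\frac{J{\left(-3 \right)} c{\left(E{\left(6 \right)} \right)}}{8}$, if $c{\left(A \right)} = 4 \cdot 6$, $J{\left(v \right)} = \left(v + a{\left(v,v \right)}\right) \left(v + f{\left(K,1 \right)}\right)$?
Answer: $-54$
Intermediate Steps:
$K = 1$ ($K = -2 + 3 = 1$)
$J{\left(v \right)} = 2 v \left(6 + v\right)$ ($J{\left(v \right)} = \left(v + v\right) \left(v + 6\right) = 2 v \left(6 + v\right)$)
$c{\left(A \right)} = 24$
$\frac{J{\left(-3 \right)} c{\left(E{\left(6 \right)} \right)}}{8} = \frac{2 \left(-3\right) \left(6 - 3\right) 24}{8} = 2 \left(-3\right) 3 \cdot 24 \cdot \frac{1}{8} = \left(-18\right) 24 \cdot \frac{1}{8} = \left(-432\right) \frac{1}{8} = -54$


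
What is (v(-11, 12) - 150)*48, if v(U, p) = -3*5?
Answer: -7920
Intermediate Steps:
v(U, p) = -15
(v(-11, 12) - 150)*48 = (-15 - 150)*48 = -165*48 = -7920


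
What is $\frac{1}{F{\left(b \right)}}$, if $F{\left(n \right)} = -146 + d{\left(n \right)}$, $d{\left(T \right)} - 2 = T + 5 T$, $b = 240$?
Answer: $\frac{1}{1296} \approx 0.0007716$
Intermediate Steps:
$d{\left(T \right)} = 2 + 6 T$ ($d{\left(T \right)} = 2 + \left(T + 5 T\right) = 2 + 6 T$)
$F{\left(n \right)} = -144 + 6 n$ ($F{\left(n \right)} = -146 + \left(2 + 6 n\right) = -144 + 6 n$)
$\frac{1}{F{\left(b \right)}} = \frac{1}{-144 + 6 \cdot 240} = \frac{1}{-144 + 1440} = \frac{1}{1296}$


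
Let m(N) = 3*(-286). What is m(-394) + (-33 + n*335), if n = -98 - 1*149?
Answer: -83636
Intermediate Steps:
n = -247 (n = -98 - 149 = -247)
m(N) = -858
m(-394) + (-33 + n*335) = -858 + (-33 - 247*335) = -858 + (-33 - 82745) = -858 - 82778 = -83636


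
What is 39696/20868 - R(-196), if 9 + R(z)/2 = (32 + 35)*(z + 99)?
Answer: 22638132/1739 ≈ 13018.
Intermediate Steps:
R(z) = 13248 + 134*z (R(z) = -18 + 2*((32 + 35)*(z + 99)) = -18 + 2*(67*(99 + z)) = -18 + 2*(6633 + 67*z) = -18 + (13266 + 134*z) = 13248 + 134*z)
39696/20868 - R(-196) = 39696/20868 - (13248 + 134*(-196)) = 39696*(1/20868) - (13248 - 26264) = 3308/1739 - 1*(-13016) = 3308/1739 + 13016 = 22638132/1739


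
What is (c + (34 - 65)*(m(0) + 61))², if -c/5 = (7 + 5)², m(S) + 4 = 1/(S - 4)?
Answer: 98346889/16 ≈ 6.1467e+6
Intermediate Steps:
m(S) = -4 + 1/(-4 + S) (m(S) = -4 + 1/(S - 4) = -4 + 1/(-4 + S))
c = -720 (c = -5*(7 + 5)² = -5*12² = -5*144 = -720)
(c + (34 - 65)*(m(0) + 61))² = (-720 + (34 - 65)*((17 - 4*0)/(-4 + 0) + 61))² = (-720 - 31*((17 + 0)/(-4) + 61))² = (-720 - 31*(-¼*17 + 61))² = (-720 - 31*(-17/4 + 61))² = (-720 - 31*227/4)² = (-720 - 7037/4)² = (-9917/4)² = 98346889/16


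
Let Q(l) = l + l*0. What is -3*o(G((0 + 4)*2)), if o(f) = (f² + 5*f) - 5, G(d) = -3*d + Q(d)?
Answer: -513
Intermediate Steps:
Q(l) = l (Q(l) = l + 0 = l)
G(d) = -2*d (G(d) = -3*d + d = -2*d)
o(f) = -5 + f² + 5*f
-3*o(G((0 + 4)*2)) = -3*(-5 + (-2*(0 + 4)*2)² + 5*(-2*(0 + 4)*2)) = -3*(-5 + (-8*2)² + 5*(-8*2)) = -3*(-5 + (-2*8)² + 5*(-2*8)) = -3*(-5 + (-16)² + 5*(-16)) = -3*(-5 + 256 - 80) = -3*171 = -513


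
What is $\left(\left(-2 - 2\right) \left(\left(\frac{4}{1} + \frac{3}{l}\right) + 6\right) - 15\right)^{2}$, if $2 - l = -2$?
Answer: $3364$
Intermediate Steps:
$l = 4$ ($l = 2 - -2 = 2 + 2 = 4$)
$\left(\left(-2 - 2\right) \left(\left(\frac{4}{1} + \frac{3}{l}\right) + 6\right) - 15\right)^{2} = \left(\left(-2 - 2\right) \left(\left(\frac{4}{1} + \frac{3}{4}\right) + 6\right) - 15\right)^{2} = \left(- 4 \left(\left(4 \cdot 1 + 3 \cdot \frac{1}{4}\right) + 6\right) - 15\right)^{2} = \left(- 4 \left(\left(4 + \frac{3}{4}\right) + 6\right) - 15\right)^{2} = \left(- 4 \left(\frac{19}{4} + 6\right) - 15\right)^{2} = \left(\left(-4\right) \frac{43}{4} - 15\right)^{2} = \left(-43 - 15\right)^{2} = \left(-58\right)^{2} = 3364$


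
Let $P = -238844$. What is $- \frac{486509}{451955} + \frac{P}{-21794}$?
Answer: $\frac{48671881437}{4924953635} \approx 9.8827$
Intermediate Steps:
$- \frac{486509}{451955} + \frac{P}{-21794} = - \frac{486509}{451955} - \frac{238844}{-21794} = \left(-486509\right) \frac{1}{451955} - - \frac{119422}{10897} = - \frac{486509}{451955} + \frac{119422}{10897} = \frac{48671881437}{4924953635}$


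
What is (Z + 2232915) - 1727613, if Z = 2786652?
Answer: 3291954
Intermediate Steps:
(Z + 2232915) - 1727613 = (2786652 + 2232915) - 1727613 = 5019567 - 1727613 = 3291954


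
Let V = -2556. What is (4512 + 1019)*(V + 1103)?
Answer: -8036543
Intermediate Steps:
(4512 + 1019)*(V + 1103) = (4512 + 1019)*(-2556 + 1103) = 5531*(-1453) = -8036543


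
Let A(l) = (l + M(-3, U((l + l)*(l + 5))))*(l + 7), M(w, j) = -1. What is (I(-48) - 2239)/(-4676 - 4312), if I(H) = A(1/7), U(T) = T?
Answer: 110011/440412 ≈ 0.24979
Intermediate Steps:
A(l) = (-1 + l)*(7 + l) (A(l) = (l - 1)*(l + 7) = (-1 + l)*(7 + l))
I(H) = -300/49 (I(H) = -7 + (1/7)² + 6/7 = -7 + (⅐)² + 6*(⅐) = -7 + 1/49 + 6/7 = -300/49)
(I(-48) - 2239)/(-4676 - 4312) = (-300/49 - 2239)/(-4676 - 4312) = -110011/49/(-8988) = -110011/49*(-1/8988) = 110011/440412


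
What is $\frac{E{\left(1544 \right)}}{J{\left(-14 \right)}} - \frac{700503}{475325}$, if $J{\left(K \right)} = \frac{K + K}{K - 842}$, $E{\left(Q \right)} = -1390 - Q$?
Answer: $- \frac{298450063221}{3327275} \approx -89698.0$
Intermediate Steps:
$J{\left(K \right)} = \frac{2 K}{-842 + K}$
$\frac{E{\left(1544 \right)}}{J{\left(-14 \right)}} - \frac{700503}{475325} = \frac{-1390 - 1544}{2 \left(-14\right) \frac{1}{-842 - 14}} - \frac{700503}{475325} = \frac{-1390 - 1544}{2 \left(-14\right) \frac{1}{-856}} - \frac{700503}{475325} = - \frac{2934}{2 \left(-14\right) \left(- \frac{1}{856}\right)} - \frac{700503}{475325} = - \frac{2934}{\frac{7}{214}} - \frac{700503}{475325} = \left(-2934\right) \frac{214}{7} - \frac{700503}{475325} = - \frac{627876}{7} - \frac{700503}{475325} = - \frac{298450063221}{3327275}$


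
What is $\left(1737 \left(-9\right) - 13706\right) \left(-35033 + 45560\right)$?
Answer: $-308851653$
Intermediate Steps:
$\left(1737 \left(-9\right) - 13706\right) \left(-35033 + 45560\right) = \left(-15633 - 13706\right) 10527 = \left(-29339\right) 10527 = -308851653$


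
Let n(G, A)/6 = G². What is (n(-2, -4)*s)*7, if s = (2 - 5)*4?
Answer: -2016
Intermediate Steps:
n(G, A) = 6*G²
s = -12 (s = -3*4 = -12)
(n(-2, -4)*s)*7 = ((6*(-2)²)*(-12))*7 = ((6*4)*(-12))*7 = (24*(-12))*7 = -288*7 = -2016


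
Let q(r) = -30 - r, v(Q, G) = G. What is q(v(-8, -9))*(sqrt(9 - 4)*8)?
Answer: -168*sqrt(5) ≈ -375.66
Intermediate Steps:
q(v(-8, -9))*(sqrt(9 - 4)*8) = (-30 - 1*(-9))*(sqrt(9 - 4)*8) = (-30 + 9)*(sqrt(5)*8) = -168*sqrt(5)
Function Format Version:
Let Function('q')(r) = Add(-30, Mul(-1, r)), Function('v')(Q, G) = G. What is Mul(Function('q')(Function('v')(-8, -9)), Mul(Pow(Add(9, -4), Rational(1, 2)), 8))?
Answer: Mul(-168, Pow(5, Rational(1, 2))) ≈ -375.66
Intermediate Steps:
Mul(Function('q')(Function('v')(-8, -9)), Mul(Pow(Add(9, -4), Rational(1, 2)), 8)) = Mul(Add(-30, Mul(-1, -9)), Mul(Pow(Add(9, -4), Rational(1, 2)), 8)) = Mul(Add(-30, 9), Mul(Pow(5, Rational(1, 2)), 8)) = Mul(-21, Mul(8, Pow(5, Rational(1, 2)))) = Mul(-168, Pow(5, Rational(1, 2)))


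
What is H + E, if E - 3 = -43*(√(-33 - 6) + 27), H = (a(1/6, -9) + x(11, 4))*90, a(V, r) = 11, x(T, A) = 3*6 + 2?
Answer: 1632 - 43*I*√39 ≈ 1632.0 - 268.54*I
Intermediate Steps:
x(T, A) = 20 (x(T, A) = 18 + 2 = 20)
H = 2790 (H = (11 + 20)*90 = 31*90 = 2790)
E = -1158 - 43*I*√39 (E = 3 - 43*(√(-33 - 6) + 27) = 3 - 43*(√(-39) + 27) = 3 - 43*(I*√39 + 27) = 3 - 43*(27 + I*√39) = 3 + (-1161 - 43*I*√39) = -1158 - 43*I*√39 ≈ -1158.0 - 268.54*I)
H + E = 2790 + (-1158 - 43*I*√39) = 1632 - 43*I*√39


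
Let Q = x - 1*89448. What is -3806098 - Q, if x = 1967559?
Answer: -5684209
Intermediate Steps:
Q = 1878111 (Q = 1967559 - 1*89448 = 1967559 - 89448 = 1878111)
-3806098 - Q = -3806098 - 1*1878111 = -3806098 - 1878111 = -5684209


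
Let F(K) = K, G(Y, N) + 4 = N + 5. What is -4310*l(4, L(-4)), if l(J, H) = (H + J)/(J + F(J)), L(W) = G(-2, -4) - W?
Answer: -10775/4 ≈ -2693.8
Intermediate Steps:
G(Y, N) = 1 + N (G(Y, N) = -4 + (N + 5) = -4 + (5 + N) = 1 + N)
L(W) = -3 - W (L(W) = (1 - 4) - W = -3 - W)
l(J, H) = (H + J)/(2*J) (l(J, H) = (H + J)/(J + J) = (H + J)/((2*J)) = (H + J)*(1/(2*J)) = (H + J)/(2*J))
-4310*l(4, L(-4)) = -2155*((-3 - 1*(-4)) + 4)/4 = -2155*((-3 + 4) + 4)/4 = -2155*(1 + 4)/4 = -2155*5/4 = -4310*5/8 = -10775/4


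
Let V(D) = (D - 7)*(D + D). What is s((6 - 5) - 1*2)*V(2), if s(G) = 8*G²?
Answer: -160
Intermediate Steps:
V(D) = 2*D*(-7 + D) (V(D) = (-7 + D)*(2*D) = 2*D*(-7 + D))
s((6 - 5) - 1*2)*V(2) = (8*((6 - 5) - 1*2)²)*(2*2*(-7 + 2)) = (8*(1 - 2)²)*(2*2*(-5)) = (8*(-1)²)*(-20) = (8*1)*(-20) = 8*(-20) = -160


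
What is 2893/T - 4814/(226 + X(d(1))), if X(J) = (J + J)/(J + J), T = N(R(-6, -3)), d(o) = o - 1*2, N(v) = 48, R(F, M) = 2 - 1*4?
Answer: 425639/10896 ≈ 39.064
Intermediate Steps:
R(F, M) = -2 (R(F, M) = 2 - 4 = -2)
d(o) = -2 + o (d(o) = o - 2 = -2 + o)
T = 48
X(J) = 1 (X(J) = (2*J)/((2*J)) = (2*J)*(1/(2*J)) = 1)
2893/T - 4814/(226 + X(d(1))) = 2893/48 - 4814/(226 + 1) = 2893*(1/48) - 4814/227 = 2893/48 - 4814*1/227 = 2893/48 - 4814/227 = 425639/10896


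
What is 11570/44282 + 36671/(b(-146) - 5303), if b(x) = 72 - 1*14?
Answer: -781590286/116129545 ≈ -6.7303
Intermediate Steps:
b(x) = 58 (b(x) = 72 - 14 = 58)
11570/44282 + 36671/(b(-146) - 5303) = 11570/44282 + 36671/(58 - 5303) = 11570*(1/44282) + 36671/(-5245) = 5785/22141 + 36671*(-1/5245) = 5785/22141 - 36671/5245 = -781590286/116129545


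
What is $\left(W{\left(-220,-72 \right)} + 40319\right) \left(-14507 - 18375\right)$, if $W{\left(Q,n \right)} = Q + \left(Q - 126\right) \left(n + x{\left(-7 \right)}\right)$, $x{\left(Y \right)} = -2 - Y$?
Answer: $-2080805842$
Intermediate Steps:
$W{\left(Q,n \right)} = Q + \left(-126 + Q\right) \left(5 + n\right)$ ($W{\left(Q,n \right)} = Q + \left(Q - 126\right) \left(n - -5\right) = Q + \left(-126 + Q\right) \left(n + \left(-2 + 7\right)\right) = Q + \left(-126 + Q\right) \left(n + 5\right) = Q + \left(-126 + Q\right) \left(5 + n\right)$)
$\left(W{\left(-220,-72 \right)} + 40319\right) \left(-14507 - 18375\right) = \left(\left(-630 - -9072 + 6 \left(-220\right) - -15840\right) + 40319\right) \left(-14507 - 18375\right) = \left(\left(-630 + 9072 - 1320 + 15840\right) + 40319\right) \left(-32882\right) = \left(22962 + 40319\right) \left(-32882\right) = 63281 \left(-32882\right) = -2080805842$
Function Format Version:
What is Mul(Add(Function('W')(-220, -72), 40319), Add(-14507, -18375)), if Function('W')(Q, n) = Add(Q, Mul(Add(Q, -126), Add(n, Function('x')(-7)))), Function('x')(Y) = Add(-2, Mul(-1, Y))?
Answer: -2080805842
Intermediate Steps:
Function('W')(Q, n) = Add(Q, Mul(Add(-126, Q), Add(5, n))) (Function('W')(Q, n) = Add(Q, Mul(Add(Q, -126), Add(n, Add(-2, Mul(-1, -7))))) = Add(Q, Mul(Add(-126, Q), Add(n, Add(-2, 7)))) = Add(Q, Mul(Add(-126, Q), Add(n, 5))) = Add(Q, Mul(Add(-126, Q), Add(5, n))))
Mul(Add(Function('W')(-220, -72), 40319), Add(-14507, -18375)) = Mul(Add(Add(-630, Mul(-126, -72), Mul(6, -220), Mul(-220, -72)), 40319), Add(-14507, -18375)) = Mul(Add(Add(-630, 9072, -1320, 15840), 40319), -32882) = Mul(Add(22962, 40319), -32882) = Mul(63281, -32882) = -2080805842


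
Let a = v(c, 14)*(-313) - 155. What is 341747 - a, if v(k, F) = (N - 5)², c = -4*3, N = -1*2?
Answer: 357239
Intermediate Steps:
N = -2
c = -12
v(k, F) = 49 (v(k, F) = (-2 - 5)² = (-7)² = 49)
a = -15492 (a = 49*(-313) - 155 = -15337 - 155 = -15492)
341747 - a = 341747 - 1*(-15492) = 341747 + 15492 = 357239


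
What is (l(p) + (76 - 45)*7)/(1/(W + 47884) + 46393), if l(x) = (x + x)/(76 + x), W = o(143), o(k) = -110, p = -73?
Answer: 24125870/6649137549 ≈ 0.0036284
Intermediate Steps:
W = -110
l(x) = 2*x/(76 + x) (l(x) = (2*x)/(76 + x) = 2*x/(76 + x))
(l(p) + (76 - 45)*7)/(1/(W + 47884) + 46393) = (2*(-73)/(76 - 73) + (76 - 45)*7)/(1/(-110 + 47884) + 46393) = (2*(-73)/3 + 31*7)/(1/47774 + 46393) = (2*(-73)*(1/3) + 217)/(1/47774 + 46393) = (-146/3 + 217)/(2216379183/47774) = (505/3)*(47774/2216379183) = 24125870/6649137549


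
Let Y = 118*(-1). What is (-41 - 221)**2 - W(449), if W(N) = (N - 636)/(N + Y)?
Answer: 22721351/331 ≈ 68645.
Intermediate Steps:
Y = -118
W(N) = (-636 + N)/(-118 + N) (W(N) = (N - 636)/(N - 118) = (-636 + N)/(-118 + N))
(-41 - 221)**2 - W(449) = (-41 - 221)**2 - (-636 + 449)/(-118 + 449) = (-262)**2 - (-187)/331 = 68644 - (-187)/331 = 68644 - 1*(-187/331) = 68644 + 187/331 = 22721351/331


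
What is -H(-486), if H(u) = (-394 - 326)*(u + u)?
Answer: -699840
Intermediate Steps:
H(u) = -1440*u
-H(-486) = -(-1440)*(-486) = -1*699840 = -699840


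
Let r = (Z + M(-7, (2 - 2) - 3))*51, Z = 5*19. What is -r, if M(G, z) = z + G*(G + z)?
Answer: -8262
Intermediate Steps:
Z = 95
r = 8262 (r = (95 + (((2 - 2) - 3) + (-7)² - 7*((2 - 2) - 3)))*51 = (95 + ((0 - 3) + 49 - 7*(0 - 3)))*51 = (95 + (-3 + 49 - 7*(-3)))*51 = (95 + (-3 + 49 + 21))*51 = (95 + 67)*51 = 162*51 = 8262)
-r = -1*8262 = -8262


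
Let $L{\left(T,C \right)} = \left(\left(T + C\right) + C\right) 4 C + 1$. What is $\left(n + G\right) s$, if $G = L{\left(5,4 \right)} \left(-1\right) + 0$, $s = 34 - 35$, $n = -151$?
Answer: $360$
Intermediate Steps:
$s = -1$
$L{\left(T,C \right)} = 1 + C \left(4 T + 8 C\right)$ ($L{\left(T,C \right)} = \left(\left(C + T\right) + C\right) 4 C + 1 = \left(T + 2 C\right) 4 C + 1 = \left(4 T + 8 C\right) C + 1 = C \left(4 T + 8 C\right) + 1 = 1 + C \left(4 T + 8 C\right)$)
$G = -209$ ($G = \left(1 + 8 \cdot 4^{2} + 4 \cdot 4 \cdot 5\right) \left(-1\right) + 0 = \left(1 + 8 \cdot 16 + 80\right) \left(-1\right) + 0 = \left(1 + 128 + 80\right) \left(-1\right) + 0 = 209 \left(-1\right) + 0 = -209 + 0 = -209$)
$\left(n + G\right) s = \left(-151 - 209\right) \left(-1\right) = \left(-360\right) \left(-1\right) = 360$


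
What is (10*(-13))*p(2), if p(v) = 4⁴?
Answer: -33280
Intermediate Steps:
p(v) = 256
(10*(-13))*p(2) = (10*(-13))*256 = -130*256 = -33280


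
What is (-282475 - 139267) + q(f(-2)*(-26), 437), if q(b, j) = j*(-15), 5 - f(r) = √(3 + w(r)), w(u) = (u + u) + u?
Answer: -428297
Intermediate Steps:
w(u) = 3*u (w(u) = 2*u + u = 3*u)
f(r) = 5 - √(3 + 3*r)
q(b, j) = -15*j
(-282475 - 139267) + q(f(-2)*(-26), 437) = (-282475 - 139267) - 15*437 = -421742 - 6555 = -428297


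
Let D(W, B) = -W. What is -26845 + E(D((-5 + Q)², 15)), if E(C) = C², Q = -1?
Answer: -25549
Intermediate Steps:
-26845 + E(D((-5 + Q)², 15)) = -26845 + (-(-5 - 1)²)² = -26845 + (-1*(-6)²)² = -26845 + (-1*36)² = -26845 + (-36)² = -26845 + 1296 = -25549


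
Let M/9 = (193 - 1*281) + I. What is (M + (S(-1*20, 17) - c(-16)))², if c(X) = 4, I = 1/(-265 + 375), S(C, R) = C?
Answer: 8055242001/12100 ≈ 6.6572e+5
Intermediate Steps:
I = 1/110 ≈ 0.0090909
M = -87111/110 (M = 9*((193 - 1*281) + 1/110) = 9*((193 - 281) + 1/110) = 9*(-88 + 1/110) = 9*(-9679/110) = -87111/110 ≈ -791.92)
(M + (S(-1*20, 17) - c(-16)))² = (-87111/110 + (-1*20 - 1*4))² = (-87111/110 + (-20 - 4))² = (-87111/110 - 24)² = (-89751/110)² = 8055242001/12100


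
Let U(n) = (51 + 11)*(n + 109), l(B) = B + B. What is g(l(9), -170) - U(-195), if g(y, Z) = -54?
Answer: 5278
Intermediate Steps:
l(B) = 2*B
U(n) = 6758 + 62*n (U(n) = 62*(109 + n) = 6758 + 62*n)
g(l(9), -170) - U(-195) = -54 - (6758 + 62*(-195)) = -54 - (6758 - 12090) = -54 - 1*(-5332) = -54 + 5332 = 5278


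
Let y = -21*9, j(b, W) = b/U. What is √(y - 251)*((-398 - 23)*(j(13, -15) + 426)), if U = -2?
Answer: -353219*I*√110 ≈ -3.7046e+6*I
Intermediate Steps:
j(b, W) = -b/2 (j(b, W) = b/(-2) = b*(-½) = -b/2)
y = -189
√(y - 251)*((-398 - 23)*(j(13, -15) + 426)) = √(-189 - 251)*((-398 - 23)*(-½*13 + 426)) = √(-440)*(-421*(-13/2 + 426)) = (2*I*√110)*(-421*839/2) = (2*I*√110)*(-353219/2) = -353219*I*√110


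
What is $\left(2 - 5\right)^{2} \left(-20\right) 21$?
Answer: $-3780$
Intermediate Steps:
$\left(2 - 5\right)^{2} \left(-20\right) 21 = \left(-3\right)^{2} \left(-20\right) 21 = 9 \left(-20\right) 21 = \left(-180\right) 21 = -3780$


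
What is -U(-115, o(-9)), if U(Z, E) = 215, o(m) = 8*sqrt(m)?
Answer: -215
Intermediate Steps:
-U(-115, o(-9)) = -1*215 = -215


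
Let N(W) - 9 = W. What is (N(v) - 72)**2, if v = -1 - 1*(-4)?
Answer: 3600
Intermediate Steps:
v = 3 (v = -1 + 4 = 3)
N(W) = 9 + W
(N(v) - 72)**2 = ((9 + 3) - 72)**2 = (12 - 72)**2 = (-60)**2 = 3600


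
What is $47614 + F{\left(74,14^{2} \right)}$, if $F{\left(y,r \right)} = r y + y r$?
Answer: $76622$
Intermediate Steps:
$F{\left(y,r \right)} = 2 r y$ ($F{\left(y,r \right)} = r y + r y = 2 r y$)
$47614 + F{\left(74,14^{2} \right)} = 47614 + 2 \cdot 14^{2} \cdot 74 = 47614 + 2 \cdot 196 \cdot 74 = 47614 + 29008 = 76622$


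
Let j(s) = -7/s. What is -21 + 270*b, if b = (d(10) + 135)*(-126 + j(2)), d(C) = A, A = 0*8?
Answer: -4720296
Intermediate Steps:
A = 0
d(C) = 0
b = -34965/2 (b = (0 + 135)*(-126 - 7/2) = 135*(-126 - 7*½) = 135*(-126 - 7/2) = 135*(-259/2) = -34965/2 ≈ -17483.)
-21 + 270*b = -21 + 270*(-34965/2) = -21 - 4720275 = -4720296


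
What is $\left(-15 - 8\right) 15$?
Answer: $-345$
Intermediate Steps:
$\left(-15 - 8\right) 15 = \left(-23\right) 15 = -345$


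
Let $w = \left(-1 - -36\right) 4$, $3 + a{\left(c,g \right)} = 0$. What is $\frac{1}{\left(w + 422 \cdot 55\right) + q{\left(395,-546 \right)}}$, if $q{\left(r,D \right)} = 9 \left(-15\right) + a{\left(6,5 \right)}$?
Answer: $\frac{1}{23212} \approx 4.3081 \cdot 10^{-5}$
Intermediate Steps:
$a{\left(c,g \right)} = -3$ ($a{\left(c,g \right)} = -3 + 0 = -3$)
$w = 140$ ($w = \left(-1 + 36\right) 4 = 35 \cdot 4 = 140$)
$q{\left(r,D \right)} = -138$ ($q{\left(r,D \right)} = 9 \left(-15\right) - 3 = -135 - 3 = -138$)
$\frac{1}{\left(w + 422 \cdot 55\right) + q{\left(395,-546 \right)}} = \frac{1}{\left(140 + 422 \cdot 55\right) - 138} = \frac{1}{\left(140 + 23210\right) - 138} = \frac{1}{23350 - 138} = \frac{1}{23212}$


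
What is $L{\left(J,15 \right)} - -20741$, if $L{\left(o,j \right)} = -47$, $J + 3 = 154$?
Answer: $20694$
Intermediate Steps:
$J = 151$ ($J = -3 + 154 = 151$)
$L{\left(J,15 \right)} - -20741 = -47 - -20741 = -47 + 20741 = 20694$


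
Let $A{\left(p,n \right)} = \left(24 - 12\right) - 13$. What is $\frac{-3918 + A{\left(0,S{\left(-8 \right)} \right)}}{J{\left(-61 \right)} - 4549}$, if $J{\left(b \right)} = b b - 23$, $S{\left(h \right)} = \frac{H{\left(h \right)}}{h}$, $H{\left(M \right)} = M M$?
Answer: $\frac{3919}{851} \approx 4.6052$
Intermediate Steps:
$H{\left(M \right)} = M^{2}$
$S{\left(h \right)} = h$ ($S{\left(h \right)} = \frac{h^{2}}{h} = h$)
$J{\left(b \right)} = -23 + b^{2}$ ($J{\left(b \right)} = b^{2} - 23 = -23 + b^{2}$)
$A{\left(p,n \right)} = -1$ ($A{\left(p,n \right)} = 12 - 13 = -1$)
$\frac{-3918 + A{\left(0,S{\left(-8 \right)} \right)}}{J{\left(-61 \right)} - 4549} = \frac{-3918 - 1}{\left(-23 + \left(-61\right)^{2}\right) - 4549} = - \frac{3919}{\left(-23 + 3721\right) - 4549} = - \frac{3919}{3698 - 4549} = - \frac{3919}{-851} = \left(-3919\right) \left(- \frac{1}{851}\right) = \frac{3919}{851}$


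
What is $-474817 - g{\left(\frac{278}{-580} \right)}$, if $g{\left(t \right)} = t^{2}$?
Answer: $- \frac{39932129021}{84100} \approx -4.7482 \cdot 10^{5}$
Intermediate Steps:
$-474817 - g{\left(\frac{278}{-580} \right)} = -474817 - \left(\frac{278}{-580}\right)^{2} = -474817 - \left(278 \left(- \frac{1}{580}\right)\right)^{2} = -474817 - \left(- \frac{139}{290}\right)^{2} = -474817 - \frac{19321}{84100} = - \frac{39932129021}{84100}$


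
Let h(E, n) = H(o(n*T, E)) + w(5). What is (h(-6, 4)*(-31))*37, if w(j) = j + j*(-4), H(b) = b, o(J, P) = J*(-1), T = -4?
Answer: -1147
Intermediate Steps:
o(J, P) = -J
w(j) = -3*j (w(j) = j - 4*j = -3*j)
h(E, n) = -15 + 4*n (h(E, n) = -n*(-4) - 3*5 = -(-4)*n - 15 = 4*n - 15 = -15 + 4*n)
(h(-6, 4)*(-31))*37 = ((-15 + 4*4)*(-31))*37 = ((-15 + 16)*(-31))*37 = (1*(-31))*37 = -31*37 = -1147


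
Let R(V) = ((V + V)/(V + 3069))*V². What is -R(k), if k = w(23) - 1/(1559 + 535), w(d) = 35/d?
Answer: -393301160325163/171512451045763290 ≈ -0.0022931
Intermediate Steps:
k = 73267/48162 (k = 35/23 - 1/(1559 + 535) = 35*(1/23) - 1/2094 = 35/23 - 1*1/2094 = 35/23 - 1/2094 = 73267/48162 ≈ 1.5213)
R(V) = 2*V³/(3069 + V) (R(V) = ((2*V)/(3069 + V))*V² = (2*V/(3069 + V))*V² = 2*V³/(3069 + V))
-R(k) = -2*(73267/48162)³/(3069 + 73267/48162) = -2*393301160325163/(111715527387528*147882445/48162) = -2*393301160325163*48162/(111715527387528*147882445) = -1*393301160325163/171512451045763290 = -393301160325163/171512451045763290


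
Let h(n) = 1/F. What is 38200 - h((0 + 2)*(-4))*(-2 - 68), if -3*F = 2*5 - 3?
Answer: 38170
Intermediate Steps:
F = -7/3 (F = -(2*5 - 3)/3 = -(10 - 3)/3 = -1/3*7 = -7/3 ≈ -2.3333)
h(n) = -3/7 (h(n) = 1/(-7/3) = -3/7)
38200 - h((0 + 2)*(-4))*(-2 - 68) = 38200 - (-3)*(-2 - 68)/7 = 38200 - (-3)*(-70)/7 = 38200 - 1*30 = 38200 - 30 = 38170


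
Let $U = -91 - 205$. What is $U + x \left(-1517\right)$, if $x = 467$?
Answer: $-708735$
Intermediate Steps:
$U = -296$
$U + x \left(-1517\right) = -296 + 467 \left(-1517\right) = -296 - 708439 = -708735$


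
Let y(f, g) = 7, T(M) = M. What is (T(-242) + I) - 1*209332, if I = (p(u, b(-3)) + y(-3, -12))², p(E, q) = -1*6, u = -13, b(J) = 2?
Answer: -209573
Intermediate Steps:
p(E, q) = -6
I = 1 (I = (-6 + 7)² = 1² = 1)
(T(-242) + I) - 1*209332 = (-242 + 1) - 1*209332 = -241 - 209332 = -209573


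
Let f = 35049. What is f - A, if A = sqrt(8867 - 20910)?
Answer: 35049 - I*sqrt(12043) ≈ 35049.0 - 109.74*I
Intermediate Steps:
A = I*sqrt(12043) (A = sqrt(-12043) = I*sqrt(12043) ≈ 109.74*I)
f - A = 35049 - I*sqrt(12043)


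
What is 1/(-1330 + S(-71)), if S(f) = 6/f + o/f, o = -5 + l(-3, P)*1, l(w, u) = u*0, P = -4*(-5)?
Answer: -71/94431 ≈ -0.00075187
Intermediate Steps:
P = 20
l(w, u) = 0
o = -5 (o = -5 + 0*1 = -5 + 0 = -5)
S(f) = 1/f (S(f) = 6/f - 5/f = 1/f)
1/(-1330 + S(-71)) = 1/(-1330 + 1/(-71)) = 1/(-1330 - 1/71) = 1/(-94431/71) = -71/94431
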